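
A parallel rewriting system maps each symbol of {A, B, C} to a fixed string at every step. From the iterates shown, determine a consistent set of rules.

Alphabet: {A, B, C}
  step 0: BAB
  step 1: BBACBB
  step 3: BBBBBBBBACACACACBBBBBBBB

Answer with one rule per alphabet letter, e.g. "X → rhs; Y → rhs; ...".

  step 0 ⇒ step 1: BAB ⇒ BB·AC·BB
    A ↦ AC
    B ↦ BB
    C ↦ AC  (constrained at step 1)

A->AC, B->BB, C->AC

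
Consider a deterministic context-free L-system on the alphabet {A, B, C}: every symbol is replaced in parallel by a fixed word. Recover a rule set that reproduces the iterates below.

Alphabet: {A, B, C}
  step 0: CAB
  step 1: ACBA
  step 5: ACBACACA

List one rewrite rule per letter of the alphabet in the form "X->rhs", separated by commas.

  step 0 ⇒ step 1: CAB ⇒ A·C·BA
    A ↦ C
    B ↦ BA
    C ↦ A

A->C, B->BA, C->A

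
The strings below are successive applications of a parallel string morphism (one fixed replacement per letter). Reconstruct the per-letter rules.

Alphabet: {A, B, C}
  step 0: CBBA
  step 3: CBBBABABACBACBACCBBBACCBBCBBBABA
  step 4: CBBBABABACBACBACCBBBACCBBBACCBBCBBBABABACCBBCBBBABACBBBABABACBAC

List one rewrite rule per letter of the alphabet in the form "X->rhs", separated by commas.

A->C, B->BA, C->CBB

  step 3 ⇒ step 4: CBBBABABACBACBACCBBBACCBBCBBBABA ⇒ CBB·BA·BA·BA·C·BA·C·BA·C·CBB·BA·C·CBB·BA·C·CBB·CBB·BA·BA·BA·C·CBB·CBB·BA·BA·CBB·BA·BA·BA·C·BA·C
    A ↦ C
    B ↦ BA
    C ↦ CBB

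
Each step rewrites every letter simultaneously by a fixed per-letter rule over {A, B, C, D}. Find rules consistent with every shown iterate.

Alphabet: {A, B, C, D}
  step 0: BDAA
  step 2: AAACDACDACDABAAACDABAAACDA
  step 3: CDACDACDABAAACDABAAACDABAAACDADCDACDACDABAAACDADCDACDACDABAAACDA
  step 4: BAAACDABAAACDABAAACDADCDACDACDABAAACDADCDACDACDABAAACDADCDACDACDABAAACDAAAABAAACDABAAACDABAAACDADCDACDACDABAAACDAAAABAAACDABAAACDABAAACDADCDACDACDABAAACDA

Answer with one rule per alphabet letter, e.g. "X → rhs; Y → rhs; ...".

A->CDA, B->D, C->B, D->AAA

  step 3 ⇒ step 4: CDACDACDABAAACDABAAACDABAAACDADCDACDACDABAAACDADCDACDACDABAAACDA ⇒ B·AAA·CDA·B·AAA·CDA·B·AAA·CDA·D·CDA·CDA·CDA·B·AAA·CDA·D·CDA·CDA·CDA·B·AAA·CDA·D·CDA·CDA·CDA·B·AAA·CDA·AAA·B·AAA·CDA·B·AAA·CDA·B·AAA·CDA·D·CDA·CDA·CDA·B·AAA·CDA·AAA·B·AAA·CDA·B·AAA·CDA·B·AAA·CDA·D·CDA·CDA·CDA·B·AAA·CDA
    A ↦ CDA
    B ↦ D
    C ↦ B
    D ↦ AAA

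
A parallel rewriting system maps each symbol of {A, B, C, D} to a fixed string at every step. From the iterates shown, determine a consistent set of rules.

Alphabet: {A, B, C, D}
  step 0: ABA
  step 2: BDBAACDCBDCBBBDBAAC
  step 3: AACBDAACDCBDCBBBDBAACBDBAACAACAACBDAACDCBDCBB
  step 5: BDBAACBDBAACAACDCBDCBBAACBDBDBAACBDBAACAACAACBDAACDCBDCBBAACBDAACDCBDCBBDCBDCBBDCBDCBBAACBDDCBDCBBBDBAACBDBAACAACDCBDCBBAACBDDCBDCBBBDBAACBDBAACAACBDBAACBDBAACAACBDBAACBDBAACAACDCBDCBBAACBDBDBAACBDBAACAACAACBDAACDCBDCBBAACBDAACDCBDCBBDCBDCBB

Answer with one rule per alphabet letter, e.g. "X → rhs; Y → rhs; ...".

A->DCB, B->AAC, C->B, D->BD

  step 2 ⇒ step 3: BDBAACDCBDCBBBDBAAC ⇒ AAC·BD·AAC·DCB·DCB·B·BD·B·AAC·BD·B·AAC·AAC·AAC·BD·AAC·DCB·DCB·B
    A ↦ DCB
    B ↦ AAC
    C ↦ B
    D ↦ BD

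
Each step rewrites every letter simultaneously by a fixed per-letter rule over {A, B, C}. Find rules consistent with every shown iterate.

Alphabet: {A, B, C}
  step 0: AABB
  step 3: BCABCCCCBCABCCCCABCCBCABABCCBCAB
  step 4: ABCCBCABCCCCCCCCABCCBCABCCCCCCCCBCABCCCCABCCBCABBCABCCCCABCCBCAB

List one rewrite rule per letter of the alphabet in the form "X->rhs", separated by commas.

  step 3 ⇒ step 4: BCABCCCCBCABCCCCABCCBCABABCCBCAB ⇒ AB·CC·BC·AB·CC·CC·CC·CC·AB·CC·BC·AB·CC·CC·CC·CC·BC·AB·CC·CC·AB·CC·BC·AB·BC·AB·CC·CC·AB·CC·BC·AB
    A ↦ BC
    B ↦ AB
    C ↦ CC

A->BC, B->AB, C->CC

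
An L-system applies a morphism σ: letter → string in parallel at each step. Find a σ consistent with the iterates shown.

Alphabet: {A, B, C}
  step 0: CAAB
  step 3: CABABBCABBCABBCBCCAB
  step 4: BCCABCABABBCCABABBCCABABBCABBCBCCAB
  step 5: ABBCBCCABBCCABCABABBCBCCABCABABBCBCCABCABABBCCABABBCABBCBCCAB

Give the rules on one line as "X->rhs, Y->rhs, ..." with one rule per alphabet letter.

  step 4 ⇒ step 5: BCCABCABABBCCABABBCCABABBCABBCBCCAB ⇒ AB·BC·BC·C·AB·BC·C·AB·C·AB·AB·BC·BC·C·AB·C·AB·AB·BC·BC·C·AB·C·AB·AB·BC·C·AB·AB·BC·AB·BC·BC·C·AB
    A ↦ C
    B ↦ AB
    C ↦ BC

A->C, B->AB, C->BC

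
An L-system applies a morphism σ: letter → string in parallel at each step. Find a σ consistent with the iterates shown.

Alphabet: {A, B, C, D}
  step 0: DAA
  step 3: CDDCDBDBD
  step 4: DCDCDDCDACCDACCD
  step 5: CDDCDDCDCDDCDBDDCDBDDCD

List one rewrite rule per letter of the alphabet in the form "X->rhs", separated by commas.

  step 4 ⇒ step 5: DCDCDDCDACCDACCD ⇒ CD·D·CD·D·CD·CD·D·CD·B·D·D·CD·B·D·D·CD
    A ↦ B
    C ↦ D
    D ↦ CD
  step 3 ⇒ step 4: CDDCDBDBD ⇒ D·CD·CD·D·CD·AC·CD·AC·CD
    B ↦ AC

A->B, B->AC, C->D, D->CD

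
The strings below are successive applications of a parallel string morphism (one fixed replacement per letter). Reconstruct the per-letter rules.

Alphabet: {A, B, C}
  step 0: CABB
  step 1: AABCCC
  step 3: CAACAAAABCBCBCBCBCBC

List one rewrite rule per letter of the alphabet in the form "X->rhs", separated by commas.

  step 0 ⇒ step 1: CABB ⇒ AA·BC·C·C
    A ↦ BC
    B ↦ C
    C ↦ AA

A->BC, B->C, C->AA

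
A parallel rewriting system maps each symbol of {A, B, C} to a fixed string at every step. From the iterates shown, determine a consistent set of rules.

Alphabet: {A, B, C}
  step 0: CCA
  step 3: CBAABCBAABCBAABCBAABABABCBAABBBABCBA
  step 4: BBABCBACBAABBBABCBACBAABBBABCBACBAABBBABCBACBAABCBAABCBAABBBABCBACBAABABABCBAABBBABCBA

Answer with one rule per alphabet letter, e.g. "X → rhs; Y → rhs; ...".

A->CBA, B->AB, C->BB

  step 3 ⇒ step 4: CBAABCBAABCBAABCBAABABABCBAABBBABCBA ⇒ BB·AB·CBA·CBA·AB·BB·AB·CBA·CBA·AB·BB·AB·CBA·CBA·AB·BB·AB·CBA·CBA·AB·CBA·AB·CBA·AB·BB·AB·CBA·CBA·AB·AB·AB·CBA·AB·BB·AB·CBA
    A ↦ CBA
    B ↦ AB
    C ↦ BB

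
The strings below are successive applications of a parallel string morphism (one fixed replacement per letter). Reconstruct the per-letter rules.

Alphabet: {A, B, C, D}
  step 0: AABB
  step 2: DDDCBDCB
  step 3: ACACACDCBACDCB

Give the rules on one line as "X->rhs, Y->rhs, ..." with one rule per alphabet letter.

  step 2 ⇒ step 3: DDDCBDCB ⇒ AC·AC·AC·D·CB·AC·D·CB
    B ↦ CB
    C ↦ D
    D ↦ AC
    A ↦ C  (constrained at step 0)

A->C, B->CB, C->D, D->AC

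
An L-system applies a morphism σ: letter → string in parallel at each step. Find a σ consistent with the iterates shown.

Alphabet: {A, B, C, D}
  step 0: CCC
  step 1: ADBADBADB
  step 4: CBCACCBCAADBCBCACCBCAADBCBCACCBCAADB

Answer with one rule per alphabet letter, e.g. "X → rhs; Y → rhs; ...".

  step 0 ⇒ step 1: CCC ⇒ ADB·ADB·ADB
    C ↦ ADB
    A ↦ C  (constrained at step 1)
    B ↦ A  (constrained at step 1)
    D ↦ BC  (constrained at step 1)

A->C, B->A, C->ADB, D->BC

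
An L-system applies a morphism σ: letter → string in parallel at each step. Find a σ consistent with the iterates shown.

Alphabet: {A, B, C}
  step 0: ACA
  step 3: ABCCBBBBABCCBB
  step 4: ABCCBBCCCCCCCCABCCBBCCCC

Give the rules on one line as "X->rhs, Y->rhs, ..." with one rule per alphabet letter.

  step 3 ⇒ step 4: ABCCBBBBABCCBB ⇒ AB·CC·B·B·CC·CC·CC·CC·AB·CC·B·B·CC·CC
    A ↦ AB
    B ↦ CC
    C ↦ B

A->AB, B->CC, C->B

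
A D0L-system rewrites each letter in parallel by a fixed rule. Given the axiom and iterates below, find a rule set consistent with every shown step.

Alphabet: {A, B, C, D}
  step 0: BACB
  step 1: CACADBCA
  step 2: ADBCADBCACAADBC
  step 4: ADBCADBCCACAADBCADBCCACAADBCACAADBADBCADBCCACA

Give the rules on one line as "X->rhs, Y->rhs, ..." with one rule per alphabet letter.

  step 1 ⇒ step 2: CACADBCA ⇒ ADB·C·ADB·C·A·CA·ADB·C
    A ↦ C
    B ↦ CA
    C ↦ ADB
    D ↦ A

A->C, B->CA, C->ADB, D->A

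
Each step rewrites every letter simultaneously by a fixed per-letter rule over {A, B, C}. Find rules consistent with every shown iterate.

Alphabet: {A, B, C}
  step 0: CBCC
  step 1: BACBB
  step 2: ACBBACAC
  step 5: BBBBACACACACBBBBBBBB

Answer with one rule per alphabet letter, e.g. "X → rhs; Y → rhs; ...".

A->B, B->AC, C->B

  step 1 ⇒ step 2: BACBB ⇒ AC·B·B·AC·AC
    A ↦ B
    B ↦ AC
    C ↦ B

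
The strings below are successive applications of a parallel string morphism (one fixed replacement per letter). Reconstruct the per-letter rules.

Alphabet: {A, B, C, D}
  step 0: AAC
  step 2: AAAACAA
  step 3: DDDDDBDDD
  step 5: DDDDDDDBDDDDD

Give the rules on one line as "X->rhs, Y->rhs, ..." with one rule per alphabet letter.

A->D, B->ACA, C->DBD, D->A

  step 2 ⇒ step 3: AAAACAA ⇒ D·D·D·D·DBD·D·D
    A ↦ D
    C ↦ DBD
    B ↦ ACA  (constrained at step 3)
    D ↦ A  (constrained at step 3)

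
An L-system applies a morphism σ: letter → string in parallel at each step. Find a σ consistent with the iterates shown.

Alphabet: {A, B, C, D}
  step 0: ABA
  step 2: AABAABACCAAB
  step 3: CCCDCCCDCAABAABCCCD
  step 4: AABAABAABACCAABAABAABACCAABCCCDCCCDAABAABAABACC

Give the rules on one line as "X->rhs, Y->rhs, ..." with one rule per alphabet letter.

A->C, B->CD, C->AAB, D->ACC

  step 3 ⇒ step 4: CCCDCCCDCAABAABCCCD ⇒ AAB·AAB·AAB·ACC·AAB·AAB·AAB·ACC·AAB·C·C·CD·C·C·CD·AAB·AAB·AAB·ACC
    A ↦ C
    B ↦ CD
    C ↦ AAB
    D ↦ ACC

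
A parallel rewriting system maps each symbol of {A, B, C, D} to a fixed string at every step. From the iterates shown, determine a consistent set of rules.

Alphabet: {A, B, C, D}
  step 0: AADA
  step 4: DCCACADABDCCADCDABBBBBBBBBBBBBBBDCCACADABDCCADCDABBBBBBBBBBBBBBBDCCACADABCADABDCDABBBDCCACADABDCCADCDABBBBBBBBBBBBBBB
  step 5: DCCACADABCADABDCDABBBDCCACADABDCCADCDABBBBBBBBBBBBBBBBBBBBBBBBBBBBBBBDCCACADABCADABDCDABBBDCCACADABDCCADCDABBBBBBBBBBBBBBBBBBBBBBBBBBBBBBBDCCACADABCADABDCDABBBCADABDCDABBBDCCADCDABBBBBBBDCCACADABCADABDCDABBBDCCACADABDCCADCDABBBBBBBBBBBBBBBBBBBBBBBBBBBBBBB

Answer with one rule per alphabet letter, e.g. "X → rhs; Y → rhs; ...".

  step 4 ⇒ step 5: DCCACADABDCCADCDABBBBBBBBBBBBBBBDCCACADABDCCADCDABBBBBBBBBBBBBBBDCCACADABCADABDCDABBBDCCACADABDCCADCDABBBBBBBBBBBBBBB ⇒ DC·CA·CA·DAB·CA·DAB·DC·DAB·BB·DC·CA·CA·DAB·DC·CA·DC·DAB·BB·BB·BB·BB·BB·BB·BB·BB·BB·BB·BB·BB·BB·BB·BB·DC·CA·CA·DAB·CA·DAB·DC·DAB·BB·DC·CA·CA·DAB·DC·CA·DC·DAB·BB·BB·BB·BB·BB·BB·BB·BB·BB·BB·BB·BB·BB·BB·BB·DC·CA·CA·DAB·CA·DAB·DC·DAB·BB·CA·DAB·DC·DAB·BB·DC·CA·DC·DAB·BB·BB·BB·DC·CA·CA·DAB·CA·DAB·DC·DAB·BB·DC·CA·CA·DAB·DC·CA·DC·DAB·BB·BB·BB·BB·BB·BB·BB·BB·BB·BB·BB·BB·BB·BB·BB
    A ↦ DAB
    B ↦ BB
    C ↦ CA
    D ↦ DC

A->DAB, B->BB, C->CA, D->DC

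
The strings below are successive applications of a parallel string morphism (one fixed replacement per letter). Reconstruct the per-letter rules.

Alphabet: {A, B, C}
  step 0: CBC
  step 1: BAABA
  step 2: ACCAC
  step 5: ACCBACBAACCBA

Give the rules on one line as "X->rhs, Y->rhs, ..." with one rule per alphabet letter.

  step 1 ⇒ step 2: BAABA ⇒ A·C·C·A·C
    A ↦ C
    B ↦ A
  step 0 ⇒ step 1: CBC ⇒ BA·A·BA
    C ↦ BA

A->C, B->A, C->BA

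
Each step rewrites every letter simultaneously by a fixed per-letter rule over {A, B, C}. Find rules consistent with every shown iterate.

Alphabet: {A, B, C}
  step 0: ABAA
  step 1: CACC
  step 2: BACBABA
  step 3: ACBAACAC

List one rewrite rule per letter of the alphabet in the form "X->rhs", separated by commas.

A->C, B->A, C->BA

  step 2 ⇒ step 3: BACBABA ⇒ A·C·BA·A·C·A·C
    A ↦ C
    B ↦ A
    C ↦ BA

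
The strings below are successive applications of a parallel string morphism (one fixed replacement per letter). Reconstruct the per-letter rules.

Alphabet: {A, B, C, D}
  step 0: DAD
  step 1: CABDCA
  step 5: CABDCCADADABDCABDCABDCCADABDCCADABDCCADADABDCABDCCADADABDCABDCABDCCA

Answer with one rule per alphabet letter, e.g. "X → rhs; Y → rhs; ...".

  step 0 ⇒ step 1: DAD ⇒ CA·BD·CA
    A ↦ BD
    D ↦ CA
    B ↦ C  (constrained at step 1)
    C ↦ DA  (constrained at step 1)

A->BD, B->C, C->DA, D->CA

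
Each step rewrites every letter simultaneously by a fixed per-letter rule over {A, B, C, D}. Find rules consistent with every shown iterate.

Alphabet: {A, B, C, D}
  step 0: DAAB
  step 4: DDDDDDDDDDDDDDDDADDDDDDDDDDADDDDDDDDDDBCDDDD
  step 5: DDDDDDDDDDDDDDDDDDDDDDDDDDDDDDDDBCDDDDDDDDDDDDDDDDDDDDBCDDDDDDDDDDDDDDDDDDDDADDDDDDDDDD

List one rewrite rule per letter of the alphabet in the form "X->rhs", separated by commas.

  step 4 ⇒ step 5: DDDDDDDDDDDDDDDDADDDDDDDDDDADDDDDDDDDDBCDDDD ⇒ DD·DD·DD·DD·DD·DD·DD·DD·DD·DD·DD·DD·DD·DD·DD·DD·BC·DD·DD·DD·DD·DD·DD·DD·DD·DD·DD·BC·DD·DD·DD·DD·DD·DD·DD·DD·DD·DD·A·DD·DD·DD·DD·DD
    A ↦ BC
    B ↦ A
    C ↦ DD
    D ↦ DD

A->BC, B->A, C->DD, D->DD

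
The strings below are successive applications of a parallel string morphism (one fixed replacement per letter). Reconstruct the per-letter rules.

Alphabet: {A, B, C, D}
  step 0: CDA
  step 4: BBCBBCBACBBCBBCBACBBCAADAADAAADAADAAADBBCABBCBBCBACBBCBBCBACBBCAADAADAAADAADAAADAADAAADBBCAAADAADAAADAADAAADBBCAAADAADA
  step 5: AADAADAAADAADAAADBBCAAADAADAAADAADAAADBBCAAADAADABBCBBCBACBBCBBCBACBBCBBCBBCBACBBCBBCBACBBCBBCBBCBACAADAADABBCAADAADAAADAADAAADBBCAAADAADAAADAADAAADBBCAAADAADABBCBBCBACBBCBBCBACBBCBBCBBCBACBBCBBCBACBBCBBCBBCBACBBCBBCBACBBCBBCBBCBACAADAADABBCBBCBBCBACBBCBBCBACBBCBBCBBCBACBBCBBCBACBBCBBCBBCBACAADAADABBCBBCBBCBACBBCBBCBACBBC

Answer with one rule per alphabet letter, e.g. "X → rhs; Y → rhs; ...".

A->BBC, B->AAD, C->A, D->BAC

  step 4 ⇒ step 5: BBCBBCBACBBCBBCBACBBCAADAADAAADAADAAADBBCABBCBBCBACBBCBBCBACBBCAADAADAAADAADAAADAADAAADBBCAAADAADAAADAADAAADBBCAAADAADA ⇒ AAD·AAD·A·AAD·AAD·A·AAD·BBC·A·AAD·AAD·A·AAD·AAD·A·AAD·BBC·A·AAD·AAD·A·BBC·BBC·BAC·BBC·BBC·BAC·BBC·BBC·BBC·BAC·BBC·BBC·BAC·BBC·BBC·BBC·BAC·AAD·AAD·A·BBC·AAD·AAD·A·AAD·AAD·A·AAD·BBC·A·AAD·AAD·A·AAD·AAD·A·AAD·BBC·A·AAD·AAD·A·BBC·BBC·BAC·BBC·BBC·BAC·BBC·BBC·BBC·BAC·BBC·BBC·BAC·BBC·BBC·BBC·BAC·BBC·BBC·BAC·BBC·BBC·BBC·BAC·AAD·AAD·A·BBC·BBC·BBC·BAC·BBC·BBC·BAC·BBC·BBC·BBC·BAC·BBC·BBC·BAC·BBC·BBC·BBC·BAC·AAD·AAD·A·BBC·BBC·BBC·BAC·BBC·BBC·BAC·BBC
    A ↦ BBC
    B ↦ AAD
    C ↦ A
    D ↦ BAC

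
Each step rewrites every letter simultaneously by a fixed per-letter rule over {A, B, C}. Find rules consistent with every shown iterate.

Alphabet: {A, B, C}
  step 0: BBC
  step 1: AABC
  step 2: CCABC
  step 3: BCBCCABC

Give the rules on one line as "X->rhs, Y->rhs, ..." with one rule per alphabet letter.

A->C, B->A, C->BC

  step 2 ⇒ step 3: CCABC ⇒ BC·BC·C·A·BC
    A ↦ C
    B ↦ A
    C ↦ BC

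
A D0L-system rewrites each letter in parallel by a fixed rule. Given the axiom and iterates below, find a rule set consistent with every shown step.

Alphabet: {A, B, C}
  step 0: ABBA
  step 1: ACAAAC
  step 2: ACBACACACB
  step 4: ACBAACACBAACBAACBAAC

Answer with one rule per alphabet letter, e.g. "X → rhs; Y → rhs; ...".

A->AC, B->A, C->B

  step 1 ⇒ step 2: ACAAAC ⇒ AC·B·AC·AC·AC·B
    A ↦ AC
    C ↦ B
  step 0 ⇒ step 1: ABBA ⇒ AC·A·A·AC
    B ↦ A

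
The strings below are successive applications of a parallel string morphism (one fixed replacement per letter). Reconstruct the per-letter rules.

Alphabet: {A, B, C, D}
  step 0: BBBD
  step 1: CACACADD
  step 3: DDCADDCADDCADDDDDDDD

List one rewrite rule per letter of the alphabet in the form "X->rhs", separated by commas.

  step 0 ⇒ step 1: BBBD ⇒ CA·CA·CA·DD
    B ↦ CA
    D ↦ DD
    A ↦ B  (constrained at step 1)
    C ↦ D  (constrained at step 1)

A->B, B->CA, C->D, D->DD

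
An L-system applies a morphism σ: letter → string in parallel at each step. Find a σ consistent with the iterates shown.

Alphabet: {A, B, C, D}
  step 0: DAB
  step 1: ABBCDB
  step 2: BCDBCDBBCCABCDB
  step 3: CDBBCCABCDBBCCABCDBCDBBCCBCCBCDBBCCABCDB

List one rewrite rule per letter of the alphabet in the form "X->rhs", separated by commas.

A->B, B->CDB, C->BCC, D->AB

  step 2 ⇒ step 3: BCDBCDBBCCABCDB ⇒ CDB·BCC·AB·CDB·BCC·AB·CDB·CDB·BCC·BCC·B·CDB·BCC·AB·CDB
    A ↦ B
    B ↦ CDB
    C ↦ BCC
    D ↦ AB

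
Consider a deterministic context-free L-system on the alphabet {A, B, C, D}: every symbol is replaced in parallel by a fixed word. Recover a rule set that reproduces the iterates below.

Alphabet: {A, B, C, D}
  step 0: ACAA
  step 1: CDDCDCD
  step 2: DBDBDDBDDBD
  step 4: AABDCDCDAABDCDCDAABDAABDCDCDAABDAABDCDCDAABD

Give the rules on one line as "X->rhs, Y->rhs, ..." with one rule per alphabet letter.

A->CD, B->AA, C->D, D->BD

  step 1 ⇒ step 2: CDDCDCD ⇒ D·BD·BD·D·BD·D·BD
    C ↦ D
    D ↦ BD
  step 0 ⇒ step 1: ACAA ⇒ CD·D·CD·CD
    A ↦ CD
    B ↦ AA  (constrained at step 2)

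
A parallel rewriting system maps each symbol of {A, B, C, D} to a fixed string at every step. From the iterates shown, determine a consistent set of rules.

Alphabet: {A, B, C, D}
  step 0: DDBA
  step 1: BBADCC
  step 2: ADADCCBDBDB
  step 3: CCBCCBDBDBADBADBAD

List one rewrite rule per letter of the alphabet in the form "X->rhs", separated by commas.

A->CC, B->AD, C->DB, D->B

  step 2 ⇒ step 3: ADADCCBDBDB ⇒ CC·B·CC·B·DB·DB·AD·B·AD·B·AD
    A ↦ CC
    B ↦ AD
    C ↦ DB
    D ↦ B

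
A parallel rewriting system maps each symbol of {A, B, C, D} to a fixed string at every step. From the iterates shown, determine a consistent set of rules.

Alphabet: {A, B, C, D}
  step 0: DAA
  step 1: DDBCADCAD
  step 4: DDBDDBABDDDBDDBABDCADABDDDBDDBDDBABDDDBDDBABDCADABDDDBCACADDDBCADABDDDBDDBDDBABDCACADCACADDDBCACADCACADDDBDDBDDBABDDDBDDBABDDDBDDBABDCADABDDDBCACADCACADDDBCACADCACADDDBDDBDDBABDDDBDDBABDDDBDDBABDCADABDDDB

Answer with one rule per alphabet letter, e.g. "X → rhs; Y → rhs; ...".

A->CAD, B->ABD, C->CA, D->DDB

  step 0 ⇒ step 1: DAA ⇒ DDB·CAD·CAD
    A ↦ CAD
    D ↦ DDB
    B ↦ ABD  (constrained at step 1)
    C ↦ CA  (constrained at step 1)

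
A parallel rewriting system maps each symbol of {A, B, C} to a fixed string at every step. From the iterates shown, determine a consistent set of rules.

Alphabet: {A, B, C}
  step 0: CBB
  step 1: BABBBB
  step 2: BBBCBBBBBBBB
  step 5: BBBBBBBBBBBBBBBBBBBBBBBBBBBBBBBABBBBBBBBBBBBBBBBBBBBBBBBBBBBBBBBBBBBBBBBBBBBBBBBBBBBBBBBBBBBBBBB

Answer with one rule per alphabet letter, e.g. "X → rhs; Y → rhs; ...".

A->BC, B->BB, C->BA

  step 1 ⇒ step 2: BABBBB ⇒ BB·BC·BB·BB·BB·BB
    A ↦ BC
    B ↦ BB
  step 0 ⇒ step 1: CBB ⇒ BA·BB·BB
    C ↦ BA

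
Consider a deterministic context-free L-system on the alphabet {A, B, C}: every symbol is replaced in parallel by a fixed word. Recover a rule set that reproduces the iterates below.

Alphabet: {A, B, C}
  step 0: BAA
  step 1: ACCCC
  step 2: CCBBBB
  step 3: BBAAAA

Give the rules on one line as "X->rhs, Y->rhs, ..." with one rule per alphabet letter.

A->CC, B->A, C->B

  step 2 ⇒ step 3: CCBBBB ⇒ B·B·A·A·A·A
    B ↦ A
    C ↦ B
  step 0 ⇒ step 1: BAA ⇒ A·CC·CC
    A ↦ CC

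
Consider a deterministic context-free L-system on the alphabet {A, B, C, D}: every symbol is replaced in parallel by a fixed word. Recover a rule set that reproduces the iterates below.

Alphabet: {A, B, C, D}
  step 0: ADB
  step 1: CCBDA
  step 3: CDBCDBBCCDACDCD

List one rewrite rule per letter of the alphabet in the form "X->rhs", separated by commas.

A->CC, B->DA, C->CD, D->B

  step 0 ⇒ step 1: ADB ⇒ CC·B·DA
    A ↦ CC
    B ↦ DA
    D ↦ B
    C ↦ CD  (constrained at step 1)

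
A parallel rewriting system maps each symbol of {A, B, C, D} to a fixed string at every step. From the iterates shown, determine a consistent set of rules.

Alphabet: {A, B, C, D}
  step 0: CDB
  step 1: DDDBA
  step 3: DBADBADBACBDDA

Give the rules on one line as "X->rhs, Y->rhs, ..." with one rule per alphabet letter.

  step 0 ⇒ step 1: CDB ⇒ DD·DB·A
    B ↦ A
    C ↦ DD
    D ↦ DB
    A ↦ CB  (constrained at step 1)

A->CB, B->A, C->DD, D->DB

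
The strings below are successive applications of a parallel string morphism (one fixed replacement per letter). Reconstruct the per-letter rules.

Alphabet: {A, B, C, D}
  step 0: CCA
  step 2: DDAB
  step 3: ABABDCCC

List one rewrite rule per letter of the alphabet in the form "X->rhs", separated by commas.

A->D, B->CCC, C->A, D->AB

  step 2 ⇒ step 3: DDAB ⇒ AB·AB·D·CCC
    A ↦ D
    B ↦ CCC
    D ↦ AB
    C ↦ A  (constrained at step 0)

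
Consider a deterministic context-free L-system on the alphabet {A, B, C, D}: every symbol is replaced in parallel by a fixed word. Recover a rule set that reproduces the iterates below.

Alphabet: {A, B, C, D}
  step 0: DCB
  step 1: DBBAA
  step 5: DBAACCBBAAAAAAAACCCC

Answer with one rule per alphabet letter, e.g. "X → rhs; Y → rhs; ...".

A->C, B->AA, C->B, D->DB

  step 0 ⇒ step 1: DCB ⇒ DB·B·AA
    B ↦ AA
    C ↦ B
    D ↦ DB
    A ↦ C  (constrained at step 1)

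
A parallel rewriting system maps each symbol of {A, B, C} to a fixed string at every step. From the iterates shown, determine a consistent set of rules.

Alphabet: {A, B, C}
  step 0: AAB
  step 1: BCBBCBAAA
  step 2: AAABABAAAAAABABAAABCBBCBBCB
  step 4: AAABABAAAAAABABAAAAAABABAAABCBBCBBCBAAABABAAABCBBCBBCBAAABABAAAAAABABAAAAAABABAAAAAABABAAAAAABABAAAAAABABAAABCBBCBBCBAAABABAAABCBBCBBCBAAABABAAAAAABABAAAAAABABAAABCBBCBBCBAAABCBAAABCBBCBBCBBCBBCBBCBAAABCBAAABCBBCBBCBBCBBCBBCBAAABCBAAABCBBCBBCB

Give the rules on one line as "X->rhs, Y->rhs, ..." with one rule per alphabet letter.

  step 1 ⇒ step 2: BCBBCBAAA ⇒ AAA·BAB·AAA·AAA·BAB·AAA·BCB·BCB·BCB
    A ↦ BCB
    B ↦ AAA
    C ↦ BAB

A->BCB, B->AAA, C->BAB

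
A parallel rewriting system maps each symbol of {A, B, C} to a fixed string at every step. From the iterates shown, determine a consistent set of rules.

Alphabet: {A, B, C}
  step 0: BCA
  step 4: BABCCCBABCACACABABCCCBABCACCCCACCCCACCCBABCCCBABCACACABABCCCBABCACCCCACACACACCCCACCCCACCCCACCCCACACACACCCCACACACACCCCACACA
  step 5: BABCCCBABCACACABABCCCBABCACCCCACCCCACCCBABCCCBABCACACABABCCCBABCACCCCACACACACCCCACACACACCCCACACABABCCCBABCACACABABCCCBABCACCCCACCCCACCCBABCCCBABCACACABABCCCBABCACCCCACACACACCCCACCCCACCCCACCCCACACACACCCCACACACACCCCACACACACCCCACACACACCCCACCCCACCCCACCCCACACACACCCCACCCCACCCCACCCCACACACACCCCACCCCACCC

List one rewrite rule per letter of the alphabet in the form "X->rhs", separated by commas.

A->CCC, B->BAB, C->CA

  step 4 ⇒ step 5: BABCCCBABCACACABABCCCBABCACCCCACCCCACCCBABCCCBABCACACABABCCCBABCACCCCACACACACCCCACCCCACCCCACCCCACACACACCCCACACACACCCCACACA ⇒ BAB·CCC·BAB·CA·CA·CA·BAB·CCC·BAB·CA·CCC·CA·CCC·CA·CCC·BAB·CCC·BAB·CA·CA·CA·BAB·CCC·BAB·CA·CCC·CA·CA·CA·CA·CCC·CA·CA·CA·CA·CCC·CA·CA·CA·BAB·CCC·BAB·CA·CA·CA·BAB·CCC·BAB·CA·CCC·CA·CCC·CA·CCC·BAB·CCC·BAB·CA·CA·CA·BAB·CCC·BAB·CA·CCC·CA·CA·CA·CA·CCC·CA·CCC·CA·CCC·CA·CCC·CA·CA·CA·CA·CCC·CA·CA·CA·CA·CCC·CA·CA·CA·CA·CCC·CA·CA·CA·CA·CCC·CA·CCC·CA·CCC·CA·CCC·CA·CA·CA·CA·CCC·CA·CCC·CA·CCC·CA·CCC·CA·CA·CA·CA·CCC·CA·CCC·CA·CCC
    A ↦ CCC
    B ↦ BAB
    C ↦ CA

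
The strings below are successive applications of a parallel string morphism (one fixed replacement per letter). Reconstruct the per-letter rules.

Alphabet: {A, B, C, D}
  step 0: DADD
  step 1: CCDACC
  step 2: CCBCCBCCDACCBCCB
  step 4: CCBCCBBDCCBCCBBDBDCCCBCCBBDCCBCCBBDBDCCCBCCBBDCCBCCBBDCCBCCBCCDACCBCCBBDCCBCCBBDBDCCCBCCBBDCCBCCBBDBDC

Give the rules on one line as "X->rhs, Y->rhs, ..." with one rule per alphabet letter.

  step 1 ⇒ step 2: CCDACC ⇒ CCB·CCB·C·CDA·CCB·CCB
    A ↦ CDA
    C ↦ CCB
    D ↦ C
    B ↦ BD  (constrained at step 2)

A->CDA, B->BD, C->CCB, D->C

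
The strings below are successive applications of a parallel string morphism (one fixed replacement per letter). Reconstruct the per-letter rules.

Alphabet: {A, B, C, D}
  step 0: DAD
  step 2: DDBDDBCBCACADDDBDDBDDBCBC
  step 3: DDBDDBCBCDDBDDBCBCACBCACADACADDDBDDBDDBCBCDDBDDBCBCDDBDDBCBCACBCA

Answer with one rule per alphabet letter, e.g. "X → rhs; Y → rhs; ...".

  step 2 ⇒ step 3: DDBDDBCBCACADDDBDDBDDBCBC ⇒ DDB·DDB·CBC·DDB·DDB·CBC·A·CBC·A·CAD·A·CAD·DDB·DDB·DDB·CBC·DDB·DDB·CBC·DDB·DDB·CBC·A·CBC·A
    A ↦ CAD
    B ↦ CBC
    C ↦ A
    D ↦ DDB

A->CAD, B->CBC, C->A, D->DDB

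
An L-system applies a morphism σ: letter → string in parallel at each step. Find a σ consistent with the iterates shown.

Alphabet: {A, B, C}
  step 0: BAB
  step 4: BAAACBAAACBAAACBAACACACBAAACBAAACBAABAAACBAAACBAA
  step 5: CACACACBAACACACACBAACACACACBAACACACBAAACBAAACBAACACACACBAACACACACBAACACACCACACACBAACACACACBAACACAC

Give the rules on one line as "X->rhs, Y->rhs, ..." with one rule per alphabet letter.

A->AC, B->C, C->BAA

  step 4 ⇒ step 5: BAAACBAAACBAAACBAACACACBAAACBAAACBAABAAACBAAACBAA ⇒ C·AC·AC·AC·BAA·C·AC·AC·AC·BAA·C·AC·AC·AC·BAA·C·AC·AC·BAA·AC·BAA·AC·BAA·C·AC·AC·AC·BAA·C·AC·AC·AC·BAA·C·AC·AC·C·AC·AC·AC·BAA·C·AC·AC·AC·BAA·C·AC·AC
    A ↦ AC
    B ↦ C
    C ↦ BAA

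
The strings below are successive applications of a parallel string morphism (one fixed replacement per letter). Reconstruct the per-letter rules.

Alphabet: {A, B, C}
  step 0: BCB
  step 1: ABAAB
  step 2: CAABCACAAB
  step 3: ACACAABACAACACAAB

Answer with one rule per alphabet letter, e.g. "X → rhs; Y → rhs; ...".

A->CA, B->AB, C->A

  step 2 ⇒ step 3: CAABCACAAB ⇒ A·CA·CA·AB·A·CA·A·CA·CA·AB
    A ↦ CA
    B ↦ AB
    C ↦ A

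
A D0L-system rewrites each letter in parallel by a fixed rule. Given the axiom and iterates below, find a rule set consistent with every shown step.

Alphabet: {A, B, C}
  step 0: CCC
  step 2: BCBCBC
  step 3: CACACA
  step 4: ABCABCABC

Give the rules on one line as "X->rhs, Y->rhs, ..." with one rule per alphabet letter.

A->BC, B->C, C->A

  step 3 ⇒ step 4: CACACA ⇒ A·BC·A·BC·A·BC
    A ↦ BC
    C ↦ A
  step 2 ⇒ step 3: BCBCBC ⇒ C·A·C·A·C·A
    B ↦ C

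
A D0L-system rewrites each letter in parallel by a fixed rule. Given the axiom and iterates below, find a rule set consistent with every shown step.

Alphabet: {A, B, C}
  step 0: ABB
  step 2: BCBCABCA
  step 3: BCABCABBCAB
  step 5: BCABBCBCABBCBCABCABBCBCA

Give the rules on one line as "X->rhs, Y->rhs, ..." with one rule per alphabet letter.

  step 2 ⇒ step 3: BCBCABCA ⇒ BC·A·BC·A·B·BC·A·B
    A ↦ B
    B ↦ BC
    C ↦ A

A->B, B->BC, C->A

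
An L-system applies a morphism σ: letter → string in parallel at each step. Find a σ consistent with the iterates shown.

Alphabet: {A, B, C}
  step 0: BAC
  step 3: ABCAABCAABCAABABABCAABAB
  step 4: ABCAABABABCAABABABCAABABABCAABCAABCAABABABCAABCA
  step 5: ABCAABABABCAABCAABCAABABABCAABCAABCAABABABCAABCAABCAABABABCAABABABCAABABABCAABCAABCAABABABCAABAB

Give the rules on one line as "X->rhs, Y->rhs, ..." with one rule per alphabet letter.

A->AB, B->CA, C->AB

  step 4 ⇒ step 5: ABCAABABABCAABABABCAABABABCAABCAABCAABABABCAABCA ⇒ AB·CA·AB·AB·AB·CA·AB·CA·AB·CA·AB·AB·AB·CA·AB·CA·AB·CA·AB·AB·AB·CA·AB·CA·AB·CA·AB·AB·AB·CA·AB·AB·AB·CA·AB·AB·AB·CA·AB·CA·AB·CA·AB·AB·AB·CA·AB·AB
    A ↦ AB
    B ↦ CA
    C ↦ AB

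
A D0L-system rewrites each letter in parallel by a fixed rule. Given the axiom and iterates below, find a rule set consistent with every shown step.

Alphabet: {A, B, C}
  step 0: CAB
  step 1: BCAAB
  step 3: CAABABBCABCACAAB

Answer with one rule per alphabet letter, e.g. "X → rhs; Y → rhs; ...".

  step 0 ⇒ step 1: CAB ⇒ B·CA·AB
    A ↦ CA
    B ↦ AB
    C ↦ B

A->CA, B->AB, C->B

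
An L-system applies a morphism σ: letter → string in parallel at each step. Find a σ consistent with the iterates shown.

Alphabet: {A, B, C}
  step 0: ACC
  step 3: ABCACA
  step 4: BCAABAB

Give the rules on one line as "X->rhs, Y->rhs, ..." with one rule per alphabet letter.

  step 3 ⇒ step 4: ABCACA ⇒ B·CA·A·B·A·B
    A ↦ B
    B ↦ CA
    C ↦ A

A->B, B->CA, C->A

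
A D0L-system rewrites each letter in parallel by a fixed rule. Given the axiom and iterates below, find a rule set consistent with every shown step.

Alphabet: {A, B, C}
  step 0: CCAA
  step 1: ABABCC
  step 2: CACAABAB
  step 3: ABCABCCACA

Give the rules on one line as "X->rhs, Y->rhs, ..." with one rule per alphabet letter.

A->C, B->A, C->AB

  step 2 ⇒ step 3: CACAABAB ⇒ AB·C·AB·C·C·A·C·A
    A ↦ C
    B ↦ A
    C ↦ AB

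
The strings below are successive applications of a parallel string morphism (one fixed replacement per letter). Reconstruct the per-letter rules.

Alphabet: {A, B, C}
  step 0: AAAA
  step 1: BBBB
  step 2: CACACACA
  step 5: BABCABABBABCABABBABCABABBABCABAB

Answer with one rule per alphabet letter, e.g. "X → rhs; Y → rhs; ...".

  step 1 ⇒ step 2: BBBB ⇒ CA·CA·CA·CA
    B ↦ CA
  step 0 ⇒ step 1: AAAA ⇒ B·B·B·B
    A ↦ B
    C ↦ BA  (constrained at step 2)

A->B, B->CA, C->BA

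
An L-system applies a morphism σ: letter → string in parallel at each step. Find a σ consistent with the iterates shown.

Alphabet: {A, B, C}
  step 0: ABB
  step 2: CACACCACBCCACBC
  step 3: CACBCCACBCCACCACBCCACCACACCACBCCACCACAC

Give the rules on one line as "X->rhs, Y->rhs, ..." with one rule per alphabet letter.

  step 2 ⇒ step 3: CACACCACBCCACBC ⇒ CAC·BC·CAC·BC·CAC·CAC·BC·CAC·CA·CAC·CAC·BC·CAC·CA·CAC
    A ↦ BC
    B ↦ CA
    C ↦ CAC

A->BC, B->CA, C->CAC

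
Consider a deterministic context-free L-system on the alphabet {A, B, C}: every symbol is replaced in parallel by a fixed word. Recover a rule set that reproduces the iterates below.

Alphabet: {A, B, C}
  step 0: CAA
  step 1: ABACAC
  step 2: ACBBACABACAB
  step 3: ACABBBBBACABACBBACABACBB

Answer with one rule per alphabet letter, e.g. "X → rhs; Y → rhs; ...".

A->AC, B->BB, C->AB

  step 2 ⇒ step 3: ACBBACABACAB ⇒ AC·AB·BB·BB·AC·AB·AC·BB·AC·AB·AC·BB
    A ↦ AC
    B ↦ BB
    C ↦ AB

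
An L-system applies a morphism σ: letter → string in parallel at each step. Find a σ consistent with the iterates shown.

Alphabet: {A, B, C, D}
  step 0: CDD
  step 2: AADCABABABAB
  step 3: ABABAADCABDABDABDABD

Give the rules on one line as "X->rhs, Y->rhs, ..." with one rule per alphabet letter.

A->AB, B->D, C->DC, D->AA

  step 2 ⇒ step 3: AADCABABABAB ⇒ AB·AB·AA·DC·AB·D·AB·D·AB·D·AB·D
    A ↦ AB
    B ↦ D
    C ↦ DC
    D ↦ AA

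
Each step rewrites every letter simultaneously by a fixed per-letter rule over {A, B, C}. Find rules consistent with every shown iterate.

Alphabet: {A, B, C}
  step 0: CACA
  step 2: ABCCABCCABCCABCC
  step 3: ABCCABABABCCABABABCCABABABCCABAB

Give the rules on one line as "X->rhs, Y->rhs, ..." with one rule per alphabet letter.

  step 2 ⇒ step 3: ABCCABCCABCCABCC ⇒ AB·CC·AB·AB·AB·CC·AB·AB·AB·CC·AB·AB·AB·CC·AB·AB
    A ↦ AB
    B ↦ CC
    C ↦ AB

A->AB, B->CC, C->AB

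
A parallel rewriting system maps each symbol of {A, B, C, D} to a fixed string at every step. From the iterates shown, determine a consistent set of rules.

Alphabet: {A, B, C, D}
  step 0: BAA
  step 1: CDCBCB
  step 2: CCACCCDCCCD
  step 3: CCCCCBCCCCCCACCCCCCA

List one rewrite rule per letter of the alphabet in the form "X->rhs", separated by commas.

  step 2 ⇒ step 3: CCACCCDCCCD ⇒ CC·CC·CB·CC·CC·CC·A·CC·CC·CC·A
    A ↦ CB
    C ↦ CC
    D ↦ A
  step 0 ⇒ step 1: BAA ⇒ CD·CB·CB
    B ↦ CD

A->CB, B->CD, C->CC, D->A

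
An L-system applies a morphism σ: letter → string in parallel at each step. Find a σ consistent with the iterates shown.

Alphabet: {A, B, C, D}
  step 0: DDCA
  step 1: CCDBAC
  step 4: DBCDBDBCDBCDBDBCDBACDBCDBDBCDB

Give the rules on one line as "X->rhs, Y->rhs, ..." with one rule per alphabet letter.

A->AC, B->DB, C->DB, D->C

  step 0 ⇒ step 1: DDCA ⇒ C·C·DB·AC
    A ↦ AC
    C ↦ DB
    D ↦ C
    B ↦ DB  (constrained at step 1)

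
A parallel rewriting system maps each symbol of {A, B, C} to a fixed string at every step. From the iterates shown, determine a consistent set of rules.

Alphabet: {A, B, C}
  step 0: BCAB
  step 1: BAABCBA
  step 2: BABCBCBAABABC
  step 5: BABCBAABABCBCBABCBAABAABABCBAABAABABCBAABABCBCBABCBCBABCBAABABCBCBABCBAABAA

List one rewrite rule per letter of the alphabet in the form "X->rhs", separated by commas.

A->BC, B->BA, C->A

  step 1 ⇒ step 2: BAABCBA ⇒ BA·BC·BC·BA·A·BA·BC
    A ↦ BC
    B ↦ BA
    C ↦ A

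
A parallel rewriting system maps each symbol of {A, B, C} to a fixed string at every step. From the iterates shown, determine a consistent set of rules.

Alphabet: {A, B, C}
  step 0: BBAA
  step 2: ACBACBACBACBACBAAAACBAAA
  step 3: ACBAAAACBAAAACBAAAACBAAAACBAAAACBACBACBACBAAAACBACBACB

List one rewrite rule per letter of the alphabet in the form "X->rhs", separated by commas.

  step 2 ⇒ step 3: ACBACBACBACBACBAAAACBAAA ⇒ ACB·A·AA·ACB·A·AA·ACB·A·AA·ACB·A·AA·ACB·A·AA·ACB·ACB·ACB·ACB·A·AA·ACB·ACB·ACB
    A ↦ ACB
    B ↦ AA
    C ↦ A

A->ACB, B->AA, C->A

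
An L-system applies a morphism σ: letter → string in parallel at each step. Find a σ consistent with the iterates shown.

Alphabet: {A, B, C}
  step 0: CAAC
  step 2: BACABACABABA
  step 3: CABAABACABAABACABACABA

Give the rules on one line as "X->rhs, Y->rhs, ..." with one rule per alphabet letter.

  step 2 ⇒ step 3: BACABACABABA ⇒ CA·BA·A·BA·CA·BA·A·BA·CA·BA·CA·BA
    A ↦ BA
    B ↦ CA
    C ↦ A

A->BA, B->CA, C->A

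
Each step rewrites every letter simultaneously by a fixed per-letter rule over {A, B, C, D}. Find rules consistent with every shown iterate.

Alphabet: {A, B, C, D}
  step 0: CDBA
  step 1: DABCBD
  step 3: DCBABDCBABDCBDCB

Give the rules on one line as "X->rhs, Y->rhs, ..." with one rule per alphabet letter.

A->D, B->CB, C->D, D->AB

  step 0 ⇒ step 1: CDBA ⇒ D·AB·CB·D
    A ↦ D
    B ↦ CB
    C ↦ D
    D ↦ AB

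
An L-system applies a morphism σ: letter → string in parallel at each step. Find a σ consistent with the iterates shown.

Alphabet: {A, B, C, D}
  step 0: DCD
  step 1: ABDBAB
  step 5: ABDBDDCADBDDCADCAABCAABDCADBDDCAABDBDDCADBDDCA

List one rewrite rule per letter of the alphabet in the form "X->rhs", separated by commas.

A->D, B->CA, C->DB, D->AB

  step 0 ⇒ step 1: DCD ⇒ AB·DB·AB
    C ↦ DB
    D ↦ AB
    A ↦ D  (constrained at step 1)
    B ↦ CA  (constrained at step 1)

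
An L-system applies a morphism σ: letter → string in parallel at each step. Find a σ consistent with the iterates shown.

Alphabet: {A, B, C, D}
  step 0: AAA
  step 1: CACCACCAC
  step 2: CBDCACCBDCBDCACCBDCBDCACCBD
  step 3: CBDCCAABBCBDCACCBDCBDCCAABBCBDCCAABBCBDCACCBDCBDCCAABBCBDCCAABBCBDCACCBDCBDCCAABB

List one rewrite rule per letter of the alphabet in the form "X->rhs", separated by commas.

  step 2 ⇒ step 3: CBDCACCBDCBDCACCBDCBDCACCBD ⇒ CBD·CCA·ABB·CBD·CAC·CBD·CBD·CCA·ABB·CBD·CCA·ABB·CBD·CAC·CBD·CBD·CCA·ABB·CBD·CCA·ABB·CBD·CAC·CBD·CBD·CCA·ABB
    A ↦ CAC
    B ↦ CCA
    C ↦ CBD
    D ↦ ABB

A->CAC, B->CCA, C->CBD, D->ABB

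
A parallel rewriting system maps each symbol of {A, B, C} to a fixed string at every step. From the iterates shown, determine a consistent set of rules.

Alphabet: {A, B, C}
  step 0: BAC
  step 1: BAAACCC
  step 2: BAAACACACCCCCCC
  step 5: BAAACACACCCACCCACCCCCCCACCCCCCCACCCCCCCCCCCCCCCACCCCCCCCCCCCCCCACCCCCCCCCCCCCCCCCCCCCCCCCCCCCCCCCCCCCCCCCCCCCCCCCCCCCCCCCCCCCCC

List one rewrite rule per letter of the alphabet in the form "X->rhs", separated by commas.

A->AC, B->BAA, C->CC

  step 1 ⇒ step 2: BAAACCC ⇒ BAA·AC·AC·AC·CC·CC·CC
    A ↦ AC
    B ↦ BAA
    C ↦ CC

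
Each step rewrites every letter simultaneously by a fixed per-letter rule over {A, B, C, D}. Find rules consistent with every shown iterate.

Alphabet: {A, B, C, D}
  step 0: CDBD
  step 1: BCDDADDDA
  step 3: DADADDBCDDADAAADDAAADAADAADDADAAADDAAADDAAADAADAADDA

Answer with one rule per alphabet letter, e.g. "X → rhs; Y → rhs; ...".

  step 0 ⇒ step 1: CDBD ⇒ BCD·DA·DD·DA
    B ↦ DD
    C ↦ BCD
    D ↦ DA
    A ↦ AAD  (constrained at step 1)

A->AAD, B->DD, C->BCD, D->DA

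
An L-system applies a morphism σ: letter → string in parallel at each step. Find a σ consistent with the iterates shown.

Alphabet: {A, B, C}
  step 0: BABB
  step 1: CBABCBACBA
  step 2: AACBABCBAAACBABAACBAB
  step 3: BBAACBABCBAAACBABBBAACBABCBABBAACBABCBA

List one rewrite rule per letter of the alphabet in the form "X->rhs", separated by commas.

  step 2 ⇒ step 3: AACBABCBAAACBABAACBAB ⇒ B·B·AA·CBA·B·CBA·AA·CBA·B·B·B·AA·CBA·B·CBA·B·B·AA·CBA·B·CBA
    A ↦ B
    B ↦ CBA
    C ↦ AA

A->B, B->CBA, C->AA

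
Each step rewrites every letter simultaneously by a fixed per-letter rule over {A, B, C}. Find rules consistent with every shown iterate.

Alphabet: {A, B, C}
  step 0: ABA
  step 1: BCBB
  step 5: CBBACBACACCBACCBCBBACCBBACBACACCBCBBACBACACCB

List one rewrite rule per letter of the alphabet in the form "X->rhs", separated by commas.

A->B, B->CB, C->AC

  step 0 ⇒ step 1: ABA ⇒ B·CB·B
    A ↦ B
    B ↦ CB
    C ↦ AC  (constrained at step 1)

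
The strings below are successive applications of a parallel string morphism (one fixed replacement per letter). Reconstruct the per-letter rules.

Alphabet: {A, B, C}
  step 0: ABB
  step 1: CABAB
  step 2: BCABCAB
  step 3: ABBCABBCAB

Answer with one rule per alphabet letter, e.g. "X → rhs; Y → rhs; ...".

  step 2 ⇒ step 3: BCABCAB ⇒ AB·B·C·AB·B·C·AB
    A ↦ C
    B ↦ AB
    C ↦ B

A->C, B->AB, C->B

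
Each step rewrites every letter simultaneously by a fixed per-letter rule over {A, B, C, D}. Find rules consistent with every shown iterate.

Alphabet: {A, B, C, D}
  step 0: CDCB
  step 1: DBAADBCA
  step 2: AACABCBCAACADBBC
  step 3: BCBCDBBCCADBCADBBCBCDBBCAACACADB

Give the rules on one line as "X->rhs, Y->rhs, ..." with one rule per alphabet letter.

A->BC, B->CA, C->DB, D->AA

  step 2 ⇒ step 3: AACABCBCAACADBBC ⇒ BC·BC·DB·BC·CA·DB·CA·DB·BC·BC·DB·BC·AA·CA·CA·DB
    A ↦ BC
    B ↦ CA
    C ↦ DB
    D ↦ AA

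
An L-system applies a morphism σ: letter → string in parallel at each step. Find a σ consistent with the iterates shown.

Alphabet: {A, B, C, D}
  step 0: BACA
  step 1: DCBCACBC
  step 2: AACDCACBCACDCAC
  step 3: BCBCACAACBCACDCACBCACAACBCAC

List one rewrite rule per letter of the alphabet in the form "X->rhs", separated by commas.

A->BC, B->DC, C->AC, D->A

  step 2 ⇒ step 3: AACDCACBCACDCAC ⇒ BC·BC·AC·A·AC·BC·AC·DC·AC·BC·AC·A·AC·BC·AC
    A ↦ BC
    B ↦ DC
    C ↦ AC
    D ↦ A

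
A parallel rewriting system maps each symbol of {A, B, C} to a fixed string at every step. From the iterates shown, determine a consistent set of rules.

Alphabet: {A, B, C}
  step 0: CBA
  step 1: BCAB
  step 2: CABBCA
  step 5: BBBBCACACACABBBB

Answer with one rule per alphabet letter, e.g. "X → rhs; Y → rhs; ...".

A->B, B->CA, C->B

  step 1 ⇒ step 2: BCAB ⇒ CA·B·B·CA
    A ↦ B
    B ↦ CA
    C ↦ B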